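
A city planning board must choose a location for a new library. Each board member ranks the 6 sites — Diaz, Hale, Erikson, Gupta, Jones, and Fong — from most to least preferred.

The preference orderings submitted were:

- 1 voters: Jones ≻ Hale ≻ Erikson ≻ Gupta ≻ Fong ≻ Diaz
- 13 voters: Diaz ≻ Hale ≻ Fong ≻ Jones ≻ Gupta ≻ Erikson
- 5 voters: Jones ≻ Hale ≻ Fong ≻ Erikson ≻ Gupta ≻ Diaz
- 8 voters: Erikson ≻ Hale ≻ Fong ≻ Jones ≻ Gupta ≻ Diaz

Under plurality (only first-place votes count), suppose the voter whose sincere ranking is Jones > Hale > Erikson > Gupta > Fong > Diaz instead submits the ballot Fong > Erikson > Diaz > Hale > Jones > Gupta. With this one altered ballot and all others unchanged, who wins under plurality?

Diaz

First-place totals with the altered ballot: Diaz 13, Hale 0, Erikson 8, Gupta 0, Jones 5, Fong 1.
The winner is unchanged: still Diaz.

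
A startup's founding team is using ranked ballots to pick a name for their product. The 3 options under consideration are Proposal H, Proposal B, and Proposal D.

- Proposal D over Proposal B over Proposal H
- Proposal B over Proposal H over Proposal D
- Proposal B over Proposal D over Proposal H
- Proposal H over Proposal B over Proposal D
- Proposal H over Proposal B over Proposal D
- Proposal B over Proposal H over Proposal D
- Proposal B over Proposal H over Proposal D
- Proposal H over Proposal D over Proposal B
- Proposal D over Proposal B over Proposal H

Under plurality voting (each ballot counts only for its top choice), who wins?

First-place vote totals:
  Proposal H: 3
  Proposal B: 4
  Proposal D: 2
Proposal B has the most first-place votes.

Proposal B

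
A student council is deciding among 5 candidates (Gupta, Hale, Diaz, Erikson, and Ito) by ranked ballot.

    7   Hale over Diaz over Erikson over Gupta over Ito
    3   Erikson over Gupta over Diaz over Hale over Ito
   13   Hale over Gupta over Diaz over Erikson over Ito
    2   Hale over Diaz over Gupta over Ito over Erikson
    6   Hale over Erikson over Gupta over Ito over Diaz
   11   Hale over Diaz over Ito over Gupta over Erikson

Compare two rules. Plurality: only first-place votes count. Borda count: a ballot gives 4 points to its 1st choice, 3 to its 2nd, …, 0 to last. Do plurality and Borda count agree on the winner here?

Yes

Plurality first-place counts: Gupta 0, Hale 39, Diaz 0, Erikson 3, Ito 0 → Hale.
Borda totals: Gupta 82, Hale 159, Diaz 92, Erikson 57, Ito 30 → Hale.
The two rules agree on Hale.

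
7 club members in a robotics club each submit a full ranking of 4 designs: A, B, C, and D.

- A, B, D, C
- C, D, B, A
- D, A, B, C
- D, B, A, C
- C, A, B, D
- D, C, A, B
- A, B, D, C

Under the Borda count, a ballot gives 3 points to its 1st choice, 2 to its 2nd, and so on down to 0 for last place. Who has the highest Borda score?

D

Borda scores:
  A: 3 + 0 + 2 + 1 + 2 + 1 + 3 = 12
  B: 2 + 1 + 1 + 2 + 1 + 0 + 2 = 9
  C: 0 + 3 + 0 + 0 + 3 + 2 + 0 = 8
  D: 1 + 2 + 3 + 3 + 0 + 3 + 1 = 13
D has the highest total.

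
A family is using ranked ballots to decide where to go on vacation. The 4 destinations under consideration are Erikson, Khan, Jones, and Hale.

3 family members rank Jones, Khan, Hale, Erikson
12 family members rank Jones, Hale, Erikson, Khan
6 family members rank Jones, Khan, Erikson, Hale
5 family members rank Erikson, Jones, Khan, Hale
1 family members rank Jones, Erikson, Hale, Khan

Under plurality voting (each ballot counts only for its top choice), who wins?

First-place vote totals:
  Erikson: 5
  Khan: 0
  Jones: 22
  Hale: 0
Jones has the most first-place votes.

Jones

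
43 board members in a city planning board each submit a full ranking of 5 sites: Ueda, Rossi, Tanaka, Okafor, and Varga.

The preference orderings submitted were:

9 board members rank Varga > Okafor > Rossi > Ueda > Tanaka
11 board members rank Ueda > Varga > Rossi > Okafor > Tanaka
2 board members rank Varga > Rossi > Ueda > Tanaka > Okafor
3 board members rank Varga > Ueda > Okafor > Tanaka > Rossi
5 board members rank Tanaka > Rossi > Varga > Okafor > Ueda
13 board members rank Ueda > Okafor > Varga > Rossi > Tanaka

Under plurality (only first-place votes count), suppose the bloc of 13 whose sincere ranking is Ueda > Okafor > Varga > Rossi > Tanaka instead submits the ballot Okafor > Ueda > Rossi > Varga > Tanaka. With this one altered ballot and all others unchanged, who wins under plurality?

First-place totals with the altered ballot: Ueda 11, Rossi 0, Tanaka 5, Okafor 13, Varga 14.
The switch changes the winner from Ueda to Varga.

Varga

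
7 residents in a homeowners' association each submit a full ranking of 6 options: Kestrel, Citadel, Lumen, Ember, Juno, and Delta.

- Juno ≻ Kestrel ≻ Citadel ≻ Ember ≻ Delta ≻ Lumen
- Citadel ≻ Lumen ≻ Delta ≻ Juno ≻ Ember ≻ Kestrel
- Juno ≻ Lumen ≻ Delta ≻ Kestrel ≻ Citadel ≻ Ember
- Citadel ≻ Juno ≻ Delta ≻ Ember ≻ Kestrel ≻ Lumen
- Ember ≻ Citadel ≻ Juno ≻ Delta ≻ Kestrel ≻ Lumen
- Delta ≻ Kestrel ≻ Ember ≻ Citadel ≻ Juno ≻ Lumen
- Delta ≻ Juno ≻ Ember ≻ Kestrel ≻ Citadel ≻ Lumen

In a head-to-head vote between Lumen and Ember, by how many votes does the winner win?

Ballots ranking Lumen above Ember: 2.
Ballots ranking Ember above Lumen: 5.
Ember wins 5–2, a margin of 3.

3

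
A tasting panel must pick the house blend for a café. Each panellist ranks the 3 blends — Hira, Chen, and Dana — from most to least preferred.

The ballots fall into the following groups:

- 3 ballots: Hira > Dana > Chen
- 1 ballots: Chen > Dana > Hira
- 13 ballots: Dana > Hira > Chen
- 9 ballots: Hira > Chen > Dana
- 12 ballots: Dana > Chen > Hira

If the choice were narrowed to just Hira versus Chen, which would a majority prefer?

Ballots ranking Hira above Chen: 3+13+9 = 25.
Ballots ranking Chen above Hira: 1+12 = 13.
Hira wins the head-to-head, 25–13.

Hira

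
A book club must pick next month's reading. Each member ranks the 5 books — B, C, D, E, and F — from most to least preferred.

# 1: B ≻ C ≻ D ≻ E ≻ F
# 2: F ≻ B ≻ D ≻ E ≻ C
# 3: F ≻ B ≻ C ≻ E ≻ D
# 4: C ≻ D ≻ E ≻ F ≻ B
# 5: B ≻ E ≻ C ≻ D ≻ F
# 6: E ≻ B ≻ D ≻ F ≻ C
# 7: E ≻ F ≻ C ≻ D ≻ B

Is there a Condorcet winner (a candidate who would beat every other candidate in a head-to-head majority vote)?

No

Head-to-head results (7 voters total):
B vs C: B wins 5–2.
B vs D: B wins 5–2.
B vs E: B wins 4–3.
B vs F: F wins 4–3.
C vs D: C wins 5–2.
C vs E: E wins 4–3.
C vs F: F wins 4–3.
D vs E: E wins 4–3.
D vs F: D wins 4–3.
E vs F: E wins 5–2.
No candidate beats all others: B beats D beats F beats B, a majority cycle.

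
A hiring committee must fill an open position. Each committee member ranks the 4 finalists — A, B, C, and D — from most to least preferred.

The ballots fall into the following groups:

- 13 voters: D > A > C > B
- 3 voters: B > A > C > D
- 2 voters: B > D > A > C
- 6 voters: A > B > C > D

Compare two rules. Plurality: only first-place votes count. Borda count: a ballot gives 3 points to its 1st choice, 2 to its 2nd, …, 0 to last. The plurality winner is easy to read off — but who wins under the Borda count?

A

Plurality first-place counts: A 6, B 5, C 0, D 13 → D.
Borda totals: A 52, B 27, C 22, D 43 → A.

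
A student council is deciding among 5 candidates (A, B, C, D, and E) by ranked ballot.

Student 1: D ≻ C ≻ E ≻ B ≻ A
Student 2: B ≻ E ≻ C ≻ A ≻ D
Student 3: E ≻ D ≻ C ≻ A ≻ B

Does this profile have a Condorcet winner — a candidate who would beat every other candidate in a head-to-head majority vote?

Head-to-head results (3 voters total):
A vs B: B wins 2–1.
A vs C: C wins 3–0.
A vs D: D wins 2–1.
A vs E: E wins 3–0.
B vs C: C wins 2–1.
B vs D: D wins 2–1.
B vs E: E wins 2–1.
C vs D: D wins 2–1.
C vs E: E wins 2–1.
D vs E: E wins 2–1.
E beats each rival — A (3–0), B (2–1), C (2–1), D (2–1) — so E is the Condorcet winner.

Yes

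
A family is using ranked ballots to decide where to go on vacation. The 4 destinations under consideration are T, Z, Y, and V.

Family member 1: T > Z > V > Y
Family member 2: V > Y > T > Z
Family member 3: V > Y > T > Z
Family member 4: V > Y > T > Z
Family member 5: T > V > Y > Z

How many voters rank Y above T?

3

Ballots ranking Y above T: 3.
Ballots ranking T above Y: 2.
So 3 of 5 voters prefer Y to T.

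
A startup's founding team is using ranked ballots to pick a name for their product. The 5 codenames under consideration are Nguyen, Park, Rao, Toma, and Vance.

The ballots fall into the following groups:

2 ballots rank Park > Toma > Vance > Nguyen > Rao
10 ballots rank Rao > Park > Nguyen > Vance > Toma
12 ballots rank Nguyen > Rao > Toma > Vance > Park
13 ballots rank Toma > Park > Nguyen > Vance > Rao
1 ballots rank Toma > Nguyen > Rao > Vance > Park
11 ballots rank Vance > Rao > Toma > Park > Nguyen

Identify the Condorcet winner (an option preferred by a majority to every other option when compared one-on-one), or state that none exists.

None — there is no Condorcet winner

Head-to-head results (49 voters total):
Nguyen vs Park: Park wins 36–13.
Nguyen vs Rao: Nguyen wins 28–21.
Nguyen vs Toma: Toma wins 27–22.
Nguyen vs Vance: Nguyen wins 36–13.
Park vs Rao: Rao wins 34–15.
Park vs Toma: Toma wins 37–12.
Park vs Vance: Park wins 25–24.
Rao vs Toma: Rao wins 33–16.
Rao vs Vance: Vance wins 26–23.
Toma vs Vance: Toma wins 28–21.
No candidate beats all others: Nguyen beats Rao beats Park beats Nguyen, a majority cycle.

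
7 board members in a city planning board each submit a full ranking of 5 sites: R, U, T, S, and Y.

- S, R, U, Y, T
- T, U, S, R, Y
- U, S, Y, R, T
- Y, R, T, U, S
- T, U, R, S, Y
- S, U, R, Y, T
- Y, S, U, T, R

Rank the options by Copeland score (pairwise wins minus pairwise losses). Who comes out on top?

U

Pairwise results:
  R vs U: U wins 5–2.
  R vs T: R wins 4–3.
  R vs S: S wins 5–2.
  R vs Y: R wins 4–3.
  U vs T: U wins 4–3.
  U vs S: U wins 4–3.
  U vs Y: U wins 5–2.
  T vs S: S wins 4–3.
  T vs Y: Y wins 5–2.
  S vs Y: S wins 5–2.
Copeland scores (wins − losses):
  R: 2 − 2 = 0
  U: 4 − 0 = 4
  T: 0 − 4 = -4
  S: 3 − 1 = 2
  Y: 1 − 3 = -2
U has the best Copeland score.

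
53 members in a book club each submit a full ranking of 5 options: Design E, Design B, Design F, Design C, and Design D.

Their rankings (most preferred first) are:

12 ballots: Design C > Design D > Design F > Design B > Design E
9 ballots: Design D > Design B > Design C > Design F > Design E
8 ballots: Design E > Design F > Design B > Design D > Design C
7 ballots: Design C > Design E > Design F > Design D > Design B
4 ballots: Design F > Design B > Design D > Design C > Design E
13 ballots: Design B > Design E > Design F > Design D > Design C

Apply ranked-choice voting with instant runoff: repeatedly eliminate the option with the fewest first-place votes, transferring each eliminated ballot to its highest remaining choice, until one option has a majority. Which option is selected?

Round 1: Design C 19, Design B 13, Design D 9, Design E 8, Design F 4. Design F has the fewest and is eliminated.
Round 2: Design C 19, Design B 17, Design D 9, Design E 8. Design E has the fewest and is eliminated.
Round 3: Design B 25, Design C 19, Design D 9. Design D has the fewest and is eliminated.
Round 4: Design B 34, Design C 19. Design B has a majority.

Design B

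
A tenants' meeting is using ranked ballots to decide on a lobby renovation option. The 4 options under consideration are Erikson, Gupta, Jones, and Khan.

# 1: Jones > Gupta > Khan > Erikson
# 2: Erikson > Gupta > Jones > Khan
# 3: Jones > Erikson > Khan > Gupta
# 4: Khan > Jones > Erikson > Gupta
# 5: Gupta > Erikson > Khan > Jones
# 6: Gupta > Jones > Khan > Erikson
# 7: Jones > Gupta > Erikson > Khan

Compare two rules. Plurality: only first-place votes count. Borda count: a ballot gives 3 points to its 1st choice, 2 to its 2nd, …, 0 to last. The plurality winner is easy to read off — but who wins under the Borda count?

Jones

Plurality first-place counts: Erikson 1, Gupta 2, Jones 3, Khan 1 → Jones.
Borda totals: Erikson 9, Gupta 12, Jones 14, Khan 7 → Jones.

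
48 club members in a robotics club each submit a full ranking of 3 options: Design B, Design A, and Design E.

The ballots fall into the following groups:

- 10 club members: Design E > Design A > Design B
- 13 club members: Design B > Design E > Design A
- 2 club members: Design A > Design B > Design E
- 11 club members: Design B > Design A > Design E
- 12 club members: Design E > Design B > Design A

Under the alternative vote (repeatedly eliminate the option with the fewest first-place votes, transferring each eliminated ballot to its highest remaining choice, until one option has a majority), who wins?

Design B

Round 1: Design B 24, Design E 22, Design A 2. Design A has the fewest and is eliminated.
Round 2: Design B 26, Design E 22. Design B has a majority.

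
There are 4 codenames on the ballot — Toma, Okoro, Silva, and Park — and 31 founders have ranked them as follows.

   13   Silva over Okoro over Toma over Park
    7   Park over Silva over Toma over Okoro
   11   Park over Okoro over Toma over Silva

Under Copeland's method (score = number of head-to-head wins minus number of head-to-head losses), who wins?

Park

Pairwise results:
  Toma vs Okoro: Okoro wins 24–7.
  Toma vs Silva: Silva wins 20–11.
  Toma vs Park: Park wins 18–13.
  Okoro vs Silva: Silva wins 20–11.
  Okoro vs Park: Park wins 18–13.
  Silva vs Park: Park wins 18–13.
Copeland scores (wins − losses):
  Toma: 0 − 3 = -3
  Okoro: 1 − 2 = -1
  Silva: 2 − 1 = 1
  Park: 3 − 0 = 3
Park has the best Copeland score.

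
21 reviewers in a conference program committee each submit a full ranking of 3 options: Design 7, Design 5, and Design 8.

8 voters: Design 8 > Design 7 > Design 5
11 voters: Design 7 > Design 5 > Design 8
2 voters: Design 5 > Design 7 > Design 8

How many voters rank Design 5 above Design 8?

Ballots ranking Design 5 above Design 8: 11+2 = 13.
Ballots ranking Design 8 above Design 5: 8.
So 13 of 21 voters prefer Design 5 to Design 8.

13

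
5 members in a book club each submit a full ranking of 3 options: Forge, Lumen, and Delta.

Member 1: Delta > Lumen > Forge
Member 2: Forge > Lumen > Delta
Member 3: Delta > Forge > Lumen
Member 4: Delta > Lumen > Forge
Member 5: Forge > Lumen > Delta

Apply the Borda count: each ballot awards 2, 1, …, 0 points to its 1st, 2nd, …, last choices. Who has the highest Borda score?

Delta

Borda scores:
  Forge: 0 + 2 + 1 + 0 + 2 = 5
  Lumen: 1 + 1 + 0 + 1 + 1 = 4
  Delta: 2 + 0 + 2 + 2 + 0 = 6
Delta has the highest total.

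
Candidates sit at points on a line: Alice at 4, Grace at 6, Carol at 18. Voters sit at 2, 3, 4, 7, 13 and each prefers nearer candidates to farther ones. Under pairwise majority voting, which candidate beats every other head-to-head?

Alice

With single-peaked preferences on a line, the Condorcet winner is the candidate closest to the median voter.
The median voter (position 4) is closest to Alice at 4.
Check: Alice vs Grace — voters closer to Alice: 3 of 5.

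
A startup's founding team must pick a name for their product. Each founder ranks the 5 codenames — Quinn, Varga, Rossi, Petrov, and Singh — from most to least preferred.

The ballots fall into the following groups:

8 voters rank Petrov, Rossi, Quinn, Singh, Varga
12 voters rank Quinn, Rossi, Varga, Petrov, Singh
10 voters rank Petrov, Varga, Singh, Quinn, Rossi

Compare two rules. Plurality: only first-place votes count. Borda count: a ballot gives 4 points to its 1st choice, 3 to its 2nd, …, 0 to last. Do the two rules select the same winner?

Yes

Plurality first-place counts: Quinn 12, Varga 0, Rossi 0, Petrov 18, Singh 0 → Petrov.
Borda totals: Quinn 74, Varga 54, Rossi 60, Petrov 84, Singh 28 → Petrov.
The two rules agree on Petrov.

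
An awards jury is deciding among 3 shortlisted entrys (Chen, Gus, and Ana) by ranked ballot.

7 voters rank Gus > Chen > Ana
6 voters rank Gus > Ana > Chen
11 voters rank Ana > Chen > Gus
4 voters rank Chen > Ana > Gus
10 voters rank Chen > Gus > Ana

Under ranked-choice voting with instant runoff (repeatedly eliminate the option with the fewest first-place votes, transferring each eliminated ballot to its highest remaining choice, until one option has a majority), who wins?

Round 1: Chen 14, Gus 13, Ana 11. Ana has the fewest and is eliminated.
Round 2: Chen 25, Gus 13. Chen has a majority.

Chen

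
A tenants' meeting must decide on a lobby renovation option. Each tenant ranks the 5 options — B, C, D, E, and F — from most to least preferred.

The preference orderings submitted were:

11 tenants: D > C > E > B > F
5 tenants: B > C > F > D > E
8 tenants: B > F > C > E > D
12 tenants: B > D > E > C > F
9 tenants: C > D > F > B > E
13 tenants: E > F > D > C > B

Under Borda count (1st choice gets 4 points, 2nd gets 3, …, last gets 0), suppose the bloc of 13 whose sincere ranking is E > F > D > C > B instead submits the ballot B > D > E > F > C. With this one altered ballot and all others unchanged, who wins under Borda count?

Borda totals with the altered ballot: B 172, C 112, D 151, E 80, F 65.
The switch changes the winner from D to B.

B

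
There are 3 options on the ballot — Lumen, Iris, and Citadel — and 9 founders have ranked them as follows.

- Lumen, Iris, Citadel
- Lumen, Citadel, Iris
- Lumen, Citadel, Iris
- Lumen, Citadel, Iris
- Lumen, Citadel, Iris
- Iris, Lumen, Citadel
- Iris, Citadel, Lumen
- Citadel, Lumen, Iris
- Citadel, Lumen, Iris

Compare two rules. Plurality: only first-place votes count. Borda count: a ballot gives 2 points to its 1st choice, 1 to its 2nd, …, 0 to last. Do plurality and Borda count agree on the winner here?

Yes

Plurality first-place counts: Lumen 5, Iris 2, Citadel 2 → Lumen.
Borda totals: Lumen 13, Iris 5, Citadel 9 → Lumen.
The two rules agree on Lumen.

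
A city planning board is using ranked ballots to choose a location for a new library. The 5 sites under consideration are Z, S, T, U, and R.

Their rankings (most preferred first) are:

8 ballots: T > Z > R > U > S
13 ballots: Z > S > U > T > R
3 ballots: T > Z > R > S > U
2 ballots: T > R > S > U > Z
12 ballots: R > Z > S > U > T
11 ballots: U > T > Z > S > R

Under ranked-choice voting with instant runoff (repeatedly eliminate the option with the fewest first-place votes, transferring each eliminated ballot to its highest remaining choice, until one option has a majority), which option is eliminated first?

Round 1: Z 13, T 13, R 12, U 11, S 0. S has the fewest and is eliminated.
Round 2: Z 13, T 13, R 12, U 11. U has the fewest and is eliminated.
Round 3: T 24, Z 13, R 12. R has the fewest and is eliminated.
Round 4: Z 25, T 24. Z has a majority.

S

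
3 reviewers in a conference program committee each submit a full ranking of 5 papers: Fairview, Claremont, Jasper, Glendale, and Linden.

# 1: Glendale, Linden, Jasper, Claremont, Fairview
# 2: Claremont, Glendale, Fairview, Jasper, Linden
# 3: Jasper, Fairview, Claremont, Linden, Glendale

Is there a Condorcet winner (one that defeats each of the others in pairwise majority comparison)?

No

Head-to-head results (3 voters total):
Fairview vs Claremont: Claremont wins 2–1.
Fairview vs Jasper: Jasper wins 2–1.
Fairview vs Glendale: Glendale wins 2–1.
Fairview vs Linden: Fairview wins 2–1.
Claremont vs Jasper: Jasper wins 2–1.
Claremont vs Glendale: Claremont wins 2–1.
Claremont vs Linden: Claremont wins 2–1.
Jasper vs Glendale: Glendale wins 2–1.
Jasper vs Linden: Jasper wins 2–1.
Glendale vs Linden: Glendale wins 2–1.
No candidate beats all others: Claremont beats Glendale beats Jasper beats Claremont, a majority cycle.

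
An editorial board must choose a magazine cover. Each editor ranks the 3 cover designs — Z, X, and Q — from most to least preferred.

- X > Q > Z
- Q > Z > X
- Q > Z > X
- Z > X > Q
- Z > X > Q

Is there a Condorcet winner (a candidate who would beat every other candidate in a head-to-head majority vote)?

Head-to-head results (5 voters total):
Z vs X: Z wins 4–1.
Z vs Q: Q wins 3–2.
X vs Q: X wins 3–2.
No candidate beats all others: Z beats X beats Q beats Z, a majority cycle.

No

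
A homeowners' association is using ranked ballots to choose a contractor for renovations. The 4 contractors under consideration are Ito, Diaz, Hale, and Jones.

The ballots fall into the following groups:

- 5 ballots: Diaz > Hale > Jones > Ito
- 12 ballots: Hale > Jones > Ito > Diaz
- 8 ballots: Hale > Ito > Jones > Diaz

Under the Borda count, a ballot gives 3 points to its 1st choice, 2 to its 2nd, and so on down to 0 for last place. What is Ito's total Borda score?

28

Borda scores:
  Ito: 5·0 + 12·1 + 8·2 = 28
  Diaz: 5·3 + 12·0 + 8·0 = 15
  Hale: 5·2 + 12·3 + 8·3 = 70
  Jones: 5·1 + 12·2 + 8·1 = 37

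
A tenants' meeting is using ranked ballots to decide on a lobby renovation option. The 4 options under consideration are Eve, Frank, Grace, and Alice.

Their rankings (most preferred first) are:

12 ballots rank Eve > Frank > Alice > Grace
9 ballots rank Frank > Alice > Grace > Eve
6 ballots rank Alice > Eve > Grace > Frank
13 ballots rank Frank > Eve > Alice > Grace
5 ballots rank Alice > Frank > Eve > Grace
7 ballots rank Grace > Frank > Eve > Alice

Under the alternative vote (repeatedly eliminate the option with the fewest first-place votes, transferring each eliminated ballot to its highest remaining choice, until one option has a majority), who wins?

Round 1: Frank 22, Eve 12, Alice 11, Grace 7. Grace has the fewest and is eliminated.
Round 2: Frank 29, Eve 12, Alice 11. Frank has a majority.

Frank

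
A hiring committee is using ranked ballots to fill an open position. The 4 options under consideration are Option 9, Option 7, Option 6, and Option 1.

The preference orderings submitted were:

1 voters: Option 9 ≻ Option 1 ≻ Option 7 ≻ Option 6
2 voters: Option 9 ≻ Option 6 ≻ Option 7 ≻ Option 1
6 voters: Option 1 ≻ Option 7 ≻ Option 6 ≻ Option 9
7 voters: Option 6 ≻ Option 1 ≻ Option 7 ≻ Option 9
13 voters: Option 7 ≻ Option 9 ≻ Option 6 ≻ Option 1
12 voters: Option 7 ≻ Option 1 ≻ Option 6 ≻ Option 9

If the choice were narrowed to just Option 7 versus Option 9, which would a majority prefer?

Ballots ranking Option 7 above Option 9: 6+7+13+12 = 38.
Ballots ranking Option 9 above Option 7: 1+2 = 3.
Option 7 wins the head-to-head, 38–3.

Option 7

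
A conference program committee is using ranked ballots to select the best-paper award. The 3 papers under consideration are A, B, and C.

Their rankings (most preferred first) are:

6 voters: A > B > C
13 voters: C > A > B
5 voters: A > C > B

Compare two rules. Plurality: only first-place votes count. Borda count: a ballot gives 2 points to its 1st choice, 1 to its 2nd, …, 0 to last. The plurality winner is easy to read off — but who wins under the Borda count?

A

Plurality first-place counts: A 11, B 0, C 13 → C.
Borda totals: A 35, B 6, C 31 → A.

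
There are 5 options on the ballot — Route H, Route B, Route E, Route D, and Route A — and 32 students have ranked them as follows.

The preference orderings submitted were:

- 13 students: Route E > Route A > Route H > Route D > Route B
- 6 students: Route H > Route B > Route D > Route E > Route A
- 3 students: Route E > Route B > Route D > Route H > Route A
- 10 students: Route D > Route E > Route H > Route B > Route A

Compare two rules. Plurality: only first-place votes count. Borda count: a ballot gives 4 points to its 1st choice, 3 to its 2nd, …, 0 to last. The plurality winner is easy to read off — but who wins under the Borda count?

Route E

Plurality first-place counts: Route H 6, Route B 0, Route E 16, Route D 10, Route A 0 → Route E.
Borda totals: Route H 73, Route B 37, Route E 100, Route D 71, Route A 39 → Route E.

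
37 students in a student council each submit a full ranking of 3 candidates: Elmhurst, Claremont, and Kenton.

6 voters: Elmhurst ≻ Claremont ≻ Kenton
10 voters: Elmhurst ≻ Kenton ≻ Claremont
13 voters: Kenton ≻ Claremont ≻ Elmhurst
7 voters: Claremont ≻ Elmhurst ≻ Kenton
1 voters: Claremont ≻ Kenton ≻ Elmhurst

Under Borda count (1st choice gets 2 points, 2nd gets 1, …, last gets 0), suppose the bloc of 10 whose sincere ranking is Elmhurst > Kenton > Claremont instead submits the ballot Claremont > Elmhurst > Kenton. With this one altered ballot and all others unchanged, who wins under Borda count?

Claremont

Borda totals with the altered ballot: Elmhurst 29, Claremont 55, Kenton 27.
The switch changes the winner from Elmhurst to Claremont.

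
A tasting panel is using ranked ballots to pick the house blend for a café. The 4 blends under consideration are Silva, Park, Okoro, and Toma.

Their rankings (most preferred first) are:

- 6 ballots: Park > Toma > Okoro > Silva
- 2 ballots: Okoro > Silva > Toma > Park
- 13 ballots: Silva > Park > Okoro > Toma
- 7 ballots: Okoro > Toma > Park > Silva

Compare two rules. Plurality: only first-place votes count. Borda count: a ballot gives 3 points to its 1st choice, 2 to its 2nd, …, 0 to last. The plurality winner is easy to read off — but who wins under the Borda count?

Park

Plurality first-place counts: Silva 13, Park 6, Okoro 9, Toma 0 → Silva.
Borda totals: Silva 43, Park 51, Okoro 46, Toma 28 → Park.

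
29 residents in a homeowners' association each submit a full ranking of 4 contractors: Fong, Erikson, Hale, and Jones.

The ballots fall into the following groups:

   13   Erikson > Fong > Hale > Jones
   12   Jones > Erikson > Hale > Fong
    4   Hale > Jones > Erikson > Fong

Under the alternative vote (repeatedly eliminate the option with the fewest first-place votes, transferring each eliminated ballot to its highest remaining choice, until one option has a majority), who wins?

Round 1: Erikson 13, Jones 12, Hale 4, Fong 0. Fong has the fewest and is eliminated.
Round 2: Erikson 13, Jones 12, Hale 4. Hale has the fewest and is eliminated.
Round 3: Jones 16, Erikson 13. Jones has a majority.

Jones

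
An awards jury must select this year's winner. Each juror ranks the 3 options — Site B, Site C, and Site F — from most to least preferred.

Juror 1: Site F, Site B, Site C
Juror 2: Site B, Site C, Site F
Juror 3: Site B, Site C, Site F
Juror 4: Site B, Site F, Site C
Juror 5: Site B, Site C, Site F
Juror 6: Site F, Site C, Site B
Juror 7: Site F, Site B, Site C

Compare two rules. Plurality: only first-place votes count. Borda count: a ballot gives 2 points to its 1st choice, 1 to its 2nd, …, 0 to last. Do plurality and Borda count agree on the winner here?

Yes

Plurality first-place counts: Site B 4, Site C 0, Site F 3 → Site B.
Borda totals: Site B 10, Site C 4, Site F 7 → Site B.
The two rules agree on Site B.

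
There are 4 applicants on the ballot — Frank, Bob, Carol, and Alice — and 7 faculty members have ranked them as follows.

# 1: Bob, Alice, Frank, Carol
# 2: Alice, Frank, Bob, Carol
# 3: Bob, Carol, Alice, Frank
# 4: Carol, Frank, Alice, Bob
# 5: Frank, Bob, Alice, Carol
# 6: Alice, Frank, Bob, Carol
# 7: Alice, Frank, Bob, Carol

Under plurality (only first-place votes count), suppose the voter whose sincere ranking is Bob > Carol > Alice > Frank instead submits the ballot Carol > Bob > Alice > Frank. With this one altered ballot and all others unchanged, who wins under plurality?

First-place totals with the altered ballot: Frank 1, Bob 1, Carol 2, Alice 3.
The winner is unchanged: still Alice.

Alice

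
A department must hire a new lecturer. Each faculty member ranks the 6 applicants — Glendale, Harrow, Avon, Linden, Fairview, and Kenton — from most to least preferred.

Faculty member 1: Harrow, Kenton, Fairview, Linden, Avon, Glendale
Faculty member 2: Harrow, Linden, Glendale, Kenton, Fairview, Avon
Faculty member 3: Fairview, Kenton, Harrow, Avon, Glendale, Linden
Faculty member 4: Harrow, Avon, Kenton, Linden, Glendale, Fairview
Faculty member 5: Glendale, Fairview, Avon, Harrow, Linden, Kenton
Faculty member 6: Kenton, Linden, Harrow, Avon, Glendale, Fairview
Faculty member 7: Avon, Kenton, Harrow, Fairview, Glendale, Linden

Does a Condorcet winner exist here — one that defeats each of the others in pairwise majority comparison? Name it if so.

Head-to-head results (7 voters total):
Glendale vs Harrow: Harrow wins 6–1.
Glendale vs Avon: Avon wins 5–2.
Glendale vs Linden: Linden wins 4–3.
Glendale vs Fairview: Glendale wins 4–3.
Glendale vs Kenton: Kenton wins 5–2.
Harrow vs Avon: Harrow wins 5–2.
Harrow vs Linden: Harrow wins 6–1.
Harrow vs Fairview: Harrow wins 5–2.
Harrow vs Kenton: Harrow wins 4–3.
Avon vs Linden: Avon wins 4–3.
Avon vs Fairview: Fairview wins 4–3.
Avon vs Kenton: Kenton wins 4–3.
Linden vs Fairview: Fairview wins 4–3.
Linden vs Kenton: Kenton wins 5–2.
Fairview vs Kenton: Kenton wins 5–2.
Harrow beats each rival — Glendale (6–1), Avon (5–2), Linden (6–1), Fairview (5–2), Kenton (4–3) — so Harrow is the Condorcet winner.

Harrow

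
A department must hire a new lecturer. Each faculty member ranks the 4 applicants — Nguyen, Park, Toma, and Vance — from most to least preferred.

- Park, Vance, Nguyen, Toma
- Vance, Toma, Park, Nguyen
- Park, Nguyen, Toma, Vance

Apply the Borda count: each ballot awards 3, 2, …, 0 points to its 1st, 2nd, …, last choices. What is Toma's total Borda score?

3

Borda scores:
  Nguyen: 1 + 0 + 2 = 3
  Park: 3 + 1 + 3 = 7
  Toma: 0 + 2 + 1 = 3
  Vance: 2 + 3 + 0 = 5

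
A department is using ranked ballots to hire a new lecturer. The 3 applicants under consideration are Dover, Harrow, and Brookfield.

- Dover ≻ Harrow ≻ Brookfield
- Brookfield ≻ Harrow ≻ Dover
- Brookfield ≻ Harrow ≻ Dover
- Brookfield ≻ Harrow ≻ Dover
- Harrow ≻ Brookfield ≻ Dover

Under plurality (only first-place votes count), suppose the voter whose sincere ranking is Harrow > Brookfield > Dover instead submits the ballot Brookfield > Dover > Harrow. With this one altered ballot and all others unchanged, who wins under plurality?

Brookfield

First-place totals with the altered ballot: Dover 1, Harrow 0, Brookfield 4.
The winner is unchanged: still Brookfield.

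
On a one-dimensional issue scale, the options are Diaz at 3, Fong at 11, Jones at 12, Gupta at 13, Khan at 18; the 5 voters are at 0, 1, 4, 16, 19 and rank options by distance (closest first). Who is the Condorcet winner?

Diaz

With single-peaked preferences on a line, the Condorcet winner is the candidate closest to the median voter.
The median voter (position 4) is closest to Diaz at 3.
Check: Diaz vs Gupta — voters closer to Diaz: 3 of 5.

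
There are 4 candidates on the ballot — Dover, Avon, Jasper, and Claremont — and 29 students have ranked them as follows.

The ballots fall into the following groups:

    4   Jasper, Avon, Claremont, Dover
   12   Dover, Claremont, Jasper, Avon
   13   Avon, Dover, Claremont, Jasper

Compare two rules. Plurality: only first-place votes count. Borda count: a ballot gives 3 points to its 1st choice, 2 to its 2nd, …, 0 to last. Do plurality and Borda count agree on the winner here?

Plurality first-place counts: Dover 12, Avon 13, Jasper 4, Claremont 0 → Avon.
Borda totals: Dover 62, Avon 47, Jasper 24, Claremont 41 → Dover.
The two rules disagree: plurality picks Avon, Borda picks Dover.

No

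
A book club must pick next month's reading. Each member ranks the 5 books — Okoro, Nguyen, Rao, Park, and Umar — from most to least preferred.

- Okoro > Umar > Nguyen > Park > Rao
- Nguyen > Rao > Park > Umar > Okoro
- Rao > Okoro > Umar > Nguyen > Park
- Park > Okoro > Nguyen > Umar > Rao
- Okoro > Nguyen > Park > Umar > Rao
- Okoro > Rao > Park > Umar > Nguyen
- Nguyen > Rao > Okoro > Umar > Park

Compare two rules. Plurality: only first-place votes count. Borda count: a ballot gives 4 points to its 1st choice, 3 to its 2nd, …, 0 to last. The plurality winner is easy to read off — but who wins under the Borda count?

Plurality first-place counts: Okoro 3, Nguyen 2, Rao 1, Park 1, Umar 0 → Okoro.
Borda totals: Okoro 20, Nguyen 16, Rao 13, Park 11, Umar 10 → Okoro.

Okoro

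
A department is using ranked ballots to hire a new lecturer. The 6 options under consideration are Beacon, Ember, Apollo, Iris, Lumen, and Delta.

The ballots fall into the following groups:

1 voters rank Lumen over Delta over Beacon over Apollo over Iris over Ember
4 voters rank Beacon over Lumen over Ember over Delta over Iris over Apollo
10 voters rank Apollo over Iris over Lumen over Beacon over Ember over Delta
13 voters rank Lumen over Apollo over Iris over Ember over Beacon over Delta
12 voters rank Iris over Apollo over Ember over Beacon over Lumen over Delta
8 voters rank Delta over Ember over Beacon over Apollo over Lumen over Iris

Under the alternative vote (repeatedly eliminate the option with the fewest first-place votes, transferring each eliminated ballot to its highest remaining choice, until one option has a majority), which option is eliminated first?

Round 1: Lumen 14, Iris 12, Apollo 10, Delta 8, Beacon 4, Ember 0. Ember has the fewest and is eliminated.
Round 2: Lumen 14, Iris 12, Apollo 10, Delta 8, Beacon 4. Beacon has the fewest and is eliminated.
Round 3: Lumen 18, Iris 12, Apollo 10, Delta 8. Delta has the fewest and is eliminated.
Round 4: Apollo 18, Lumen 18, Iris 12. Iris has the fewest and is eliminated.
Round 5: Apollo 30, Lumen 18. Apollo has a majority.

Ember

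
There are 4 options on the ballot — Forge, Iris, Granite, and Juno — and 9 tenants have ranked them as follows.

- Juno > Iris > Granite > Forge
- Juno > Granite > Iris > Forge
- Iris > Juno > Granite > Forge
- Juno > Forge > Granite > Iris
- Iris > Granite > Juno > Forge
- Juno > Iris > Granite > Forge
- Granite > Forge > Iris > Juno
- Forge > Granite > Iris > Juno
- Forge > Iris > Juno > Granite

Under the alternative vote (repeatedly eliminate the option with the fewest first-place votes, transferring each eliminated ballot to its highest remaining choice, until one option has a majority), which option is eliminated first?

Granite

Round 1: Juno 4, Forge 2, Iris 2, Granite 1. Granite has the fewest and is eliminated.
Round 2: Juno 4, Forge 3, Iris 2. Iris has the fewest and is eliminated.
Round 3: Juno 6, Forge 3. Juno has a majority.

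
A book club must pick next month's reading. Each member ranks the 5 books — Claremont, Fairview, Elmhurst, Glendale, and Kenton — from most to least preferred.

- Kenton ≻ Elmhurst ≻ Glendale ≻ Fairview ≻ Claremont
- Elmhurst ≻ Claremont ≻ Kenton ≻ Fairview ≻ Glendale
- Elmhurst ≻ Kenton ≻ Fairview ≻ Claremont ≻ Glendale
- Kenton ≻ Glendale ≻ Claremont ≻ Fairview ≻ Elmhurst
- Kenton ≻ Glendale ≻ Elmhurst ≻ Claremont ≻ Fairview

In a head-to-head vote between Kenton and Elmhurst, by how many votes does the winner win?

1

Ballots ranking Kenton above Elmhurst: 3.
Ballots ranking Elmhurst above Kenton: 2.
Kenton wins 3–2, a margin of 1.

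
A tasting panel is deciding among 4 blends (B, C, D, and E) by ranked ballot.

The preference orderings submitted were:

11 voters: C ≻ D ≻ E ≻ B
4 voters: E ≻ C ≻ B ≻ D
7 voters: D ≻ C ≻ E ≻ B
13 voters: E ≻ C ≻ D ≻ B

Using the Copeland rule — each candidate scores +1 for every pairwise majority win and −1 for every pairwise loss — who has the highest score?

C

Pairwise results:
  B vs C: C wins 35–0.
  B vs D: D wins 31–4.
  B vs E: E wins 35–0.
  C vs D: C wins 28–7.
  C vs E: C wins 18–17.
  D vs E: D wins 18–17.
Copeland scores (wins − losses):
  B: 0 − 3 = -3
  C: 3 − 0 = 3
  D: 2 − 1 = 1
  E: 1 − 2 = -1
C has the best Copeland score.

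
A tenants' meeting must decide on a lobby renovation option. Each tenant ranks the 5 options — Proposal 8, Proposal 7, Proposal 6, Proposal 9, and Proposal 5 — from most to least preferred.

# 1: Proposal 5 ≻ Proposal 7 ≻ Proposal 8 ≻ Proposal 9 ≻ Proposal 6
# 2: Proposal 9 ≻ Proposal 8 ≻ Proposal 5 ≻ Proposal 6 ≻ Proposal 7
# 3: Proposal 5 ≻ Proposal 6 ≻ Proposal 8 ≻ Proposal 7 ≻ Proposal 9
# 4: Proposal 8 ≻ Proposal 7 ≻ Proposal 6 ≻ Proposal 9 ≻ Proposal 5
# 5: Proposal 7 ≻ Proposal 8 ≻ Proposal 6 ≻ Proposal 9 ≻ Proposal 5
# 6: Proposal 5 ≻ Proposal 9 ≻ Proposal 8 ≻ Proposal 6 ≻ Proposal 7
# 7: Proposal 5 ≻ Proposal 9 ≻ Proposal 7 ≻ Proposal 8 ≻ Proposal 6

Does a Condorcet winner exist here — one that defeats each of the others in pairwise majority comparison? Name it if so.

Head-to-head results (7 voters total):
Proposal 8 vs Proposal 7: Proposal 8 wins 4–3.
Proposal 8 vs Proposal 6: Proposal 8 wins 6–1.
Proposal 8 vs Proposal 9: Proposal 8 wins 4–3.
Proposal 8 vs Proposal 5: Proposal 5 wins 4–3.
Proposal 7 vs Proposal 6: Proposal 7 wins 4–3.
Proposal 7 vs Proposal 9: Proposal 7 wins 4–3.
Proposal 7 vs Proposal 5: Proposal 5 wins 5–2.
Proposal 6 vs Proposal 9: Proposal 9 wins 4–3.
Proposal 6 vs Proposal 5: Proposal 5 wins 5–2.
Proposal 9 vs Proposal 5: Proposal 5 wins 4–3.
Proposal 5 beats each rival — Proposal 8 (4–3), Proposal 7 (5–2), Proposal 6 (5–2), Proposal 9 (4–3) — so Proposal 5 is the Condorcet winner.

Proposal 5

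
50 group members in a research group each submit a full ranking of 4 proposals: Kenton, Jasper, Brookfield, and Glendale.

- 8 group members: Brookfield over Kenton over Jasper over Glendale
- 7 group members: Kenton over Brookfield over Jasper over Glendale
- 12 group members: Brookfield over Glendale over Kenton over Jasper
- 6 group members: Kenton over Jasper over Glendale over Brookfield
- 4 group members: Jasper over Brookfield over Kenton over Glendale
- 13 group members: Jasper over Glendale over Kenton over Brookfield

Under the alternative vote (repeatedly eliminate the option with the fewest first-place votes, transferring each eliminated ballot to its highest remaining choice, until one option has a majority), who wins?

Brookfield

Round 1: Brookfield 20, Jasper 17, Kenton 13, Glendale 0. Glendale has the fewest and is eliminated.
Round 2: Brookfield 20, Jasper 17, Kenton 13. Kenton has the fewest and is eliminated.
Round 3: Brookfield 27, Jasper 23. Brookfield has a majority.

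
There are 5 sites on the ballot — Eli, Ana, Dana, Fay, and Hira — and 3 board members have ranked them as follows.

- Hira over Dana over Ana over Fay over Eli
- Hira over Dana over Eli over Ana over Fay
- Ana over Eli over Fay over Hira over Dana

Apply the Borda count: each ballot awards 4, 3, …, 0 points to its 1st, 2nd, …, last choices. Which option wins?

Borda scores:
  Eli: 0 + 2 + 3 = 5
  Ana: 2 + 1 + 4 = 7
  Dana: 3 + 3 + 0 = 6
  Fay: 1 + 0 + 2 = 3
  Hira: 4 + 4 + 1 = 9
Hira has the highest total.

Hira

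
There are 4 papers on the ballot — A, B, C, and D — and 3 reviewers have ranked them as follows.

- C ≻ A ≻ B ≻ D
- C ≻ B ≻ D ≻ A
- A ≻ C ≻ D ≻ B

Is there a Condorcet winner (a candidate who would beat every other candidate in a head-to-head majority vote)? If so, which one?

C

Head-to-head results (3 voters total):
A vs B: A wins 2–1.
A vs C: C wins 2–1.
A vs D: A wins 2–1.
B vs C: C wins 3–0.
B vs D: B wins 2–1.
C vs D: C wins 3–0.
C beats each rival — A (2–1), B (3–0), D (3–0) — so C is the Condorcet winner.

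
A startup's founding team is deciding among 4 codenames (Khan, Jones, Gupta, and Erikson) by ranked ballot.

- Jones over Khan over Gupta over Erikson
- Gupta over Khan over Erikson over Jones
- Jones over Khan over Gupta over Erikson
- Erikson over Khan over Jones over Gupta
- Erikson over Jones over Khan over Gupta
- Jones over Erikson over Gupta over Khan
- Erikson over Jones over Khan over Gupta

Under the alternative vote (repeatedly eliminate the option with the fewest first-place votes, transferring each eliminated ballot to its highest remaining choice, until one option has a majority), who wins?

Erikson

Round 1: Jones 3, Erikson 3, Gupta 1, Khan 0. Khan has the fewest and is eliminated.
Round 2: Jones 3, Erikson 3, Gupta 1. Gupta has the fewest and is eliminated.
Round 3: Erikson 4, Jones 3. Erikson has a majority.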